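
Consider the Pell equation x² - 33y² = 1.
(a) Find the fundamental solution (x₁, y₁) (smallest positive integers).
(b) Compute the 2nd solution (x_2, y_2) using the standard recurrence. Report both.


Step 1: Find the fundamental solution (x₁, y₁) of x² - 33y² = 1.
  Expand √33 as a continued fraction. a₀ = ⌊√33⌋ = 5; iterate m_{k+1} = d_k·a_k − m_k, d_{k+1} = (33 − m_{k+1}²)/d_k, a_{k+1} = ⌊(a₀ + m_{k+1})/d_{k+1}⌋ (starting m₀ = 0, d₀ = 1), with convergents p_k = a_k·p_{k-1} + p_{k-2}, q_k = a_k·q_{k-1} + q_{k-2} (p₋₁ = 1, q₋₁ = 0):
  k = 0: a₀ = 5; p₀/q₀ = 5/1; p₀² − 33·q₀² = 25 − 33 = -8.
  k = 1: m = 5, d = 8, a = ⌊(5 + 5)/8⌋ = 1; p/q = (1·5 + 1)/(1·1 + 0) = 6/1; p² − 33·q² = 36 − 33 = 3.
  k = 2: m = 3, d = 3, a = ⌊(5 + 3)/3⌋ = 2; p/q = (2·6 + 5)/(2·1 + 1) = 17/3; p² − 33·q² = 289 − 297 = -8.
  k = 3: m = 3, d = 8, a = ⌊(5 + 3)/8⌋ = 1; p/q = (1·17 + 6)/(1·3 + 1) = 23/4; p² − 33·q² = 529 − 528 = 1.
  The first convergent with p² − 33·q² = 1 gives the fundamental solution (x₁, y₁) = (23, 4).
Step 2: Apply the recurrence (x_{n+1}, y_{n+1}) = (x₁x_n + 33y₁y_n, x₁y_n + y₁x_n) repeatedly.
  From (x_1, y_1) = (23, 4): x_2 = 23·23 + 33·4·4 = 1057; y_2 = 23·4 + 4·23 = 184.
Step 3: Verify x_2² - 33·y_2² = 1117249 - 1117248 = 1 (should be 1). ✓

(x_1, y_1) = (23, 4); (x_2, y_2) = (1057, 184).


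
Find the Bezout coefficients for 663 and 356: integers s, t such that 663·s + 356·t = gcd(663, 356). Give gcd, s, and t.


Euclidean algorithm on (663, 356) — divide until remainder is 0:
  663 = 1 · 356 + 307
  356 = 1 · 307 + 49
  307 = 6 · 49 + 13
  49 = 3 · 13 + 10
  13 = 1 · 10 + 3
  10 = 3 · 3 + 1
  3 = 3 · 1 + 0
gcd(663, 356) = 1.
Track Bezout coefficients alongside the remainders: start with r₀ = 663 = a·1 + b·0 (s = 1, t = 0) and r₁ = 356 = a·0 + b·1 (s = 0, t = 1); each new remainder r_{k+1} = r_{k-1} − q_k·r_k inherits s_{k+1} = s_{k-1} − q_k·s_k, t_{k+1} = t_{k-1} − q_k·t_k, so r_k = a·s_k + b·t_k at every step:
  q = 1: r = 307, s = 1 − 1·0 = 1, t = 0 − 1·1 = -1  (check: 663·1 + 356·(-1) = 307)
  q = 1: r = 49, s = 0 − 1·1 = -1, t = 1 − 1·(-1) = 2  (check: 663·(-1) + 356·2 = 49)
  q = 6: r = 13, s = 1 − 6·(-1) = 7, t = -1 − 6·2 = -13  (check: 663·7 + 356·(-13) = 13)
  q = 3: r = 10, s = -1 − 3·7 = -22, t = 2 − 3·(-13) = 41  (check: 663·(-22) + 356·41 = 10)
  q = 1: r = 3, s = 7 − 1·(-22) = 29, t = -13 − 1·41 = -54  (check: 663·29 + 356·(-54) = 3)
  q = 3: r = 1, s = -22 − 3·29 = -109, t = 41 − 3·(-54) = 203  (check: 663·(-109) + 356·203 = 1)
The row with r = 1 (the gcd) gives the Bezout coefficients s = -109, t = 203.
Result: 663 · (-109) + 356 · (203) = 1.

gcd(663, 356) = 1; s = -109, t = 203 (check: 663·(-109) + 356·203 = 1).


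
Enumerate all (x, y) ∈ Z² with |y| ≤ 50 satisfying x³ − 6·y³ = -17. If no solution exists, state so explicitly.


The equation is x³ - 6y³ = -17. For fixed y, x³ = 6·y³ − 17, so a solution requires the RHS to be a perfect cube.
Strategy: iterate y from -50 to 50, compute RHS = 6·y³ − 17, and check whether it is a (positive or negative) perfect cube.
Check small values of y:
  y = 0: RHS = -17 is not a perfect cube.
  y = 1: RHS = -11 is not a perfect cube.
  y = -1: RHS = -23 is not a perfect cube.
  y = 2: RHS = 31 is not a perfect cube.
  y = -2: RHS = -65 is not a perfect cube.
  y = 3: RHS = 145 is not a perfect cube.
  y = -3: RHS = -179 is not a perfect cube.
Continuing the search up to |y| = 50 finds no solutions either.
No (x, y) in the scanned range satisfies the equation.

No integer solutions with |y| ≤ 50.


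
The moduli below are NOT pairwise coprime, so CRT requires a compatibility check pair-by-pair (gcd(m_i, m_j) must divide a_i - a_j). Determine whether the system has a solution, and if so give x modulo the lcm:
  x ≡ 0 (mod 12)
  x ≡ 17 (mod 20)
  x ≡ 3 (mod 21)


Moduli 12, 20, 21 are not pairwise coprime, so CRT works modulo lcm(m_i) when all pairwise compatibility conditions hold.
Pairwise compatibility: gcd(m_i, m_j) must divide a_i - a_j for every pair.
Merge one congruence at a time:
  Start: x ≡ 0 (mod 12).
  Combine with x ≡ 17 (mod 20): gcd(12, 20) = 4, and 17 - 0 = 17 is NOT divisible by 4.
    ⇒ system is inconsistent (no integer solution).

No solution (the system is inconsistent).


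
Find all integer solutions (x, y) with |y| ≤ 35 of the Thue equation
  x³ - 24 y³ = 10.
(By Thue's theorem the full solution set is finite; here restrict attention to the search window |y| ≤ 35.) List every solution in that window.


The equation is x³ - 24y³ = 10. For fixed y, x³ = 24·y³ + 10, so a solution requires the RHS to be a perfect cube.
Strategy: iterate y from -35 to 35, compute RHS = 24·y³ + 10, and check whether it is a (positive or negative) perfect cube.
Check small values of y:
  y = 0: RHS = 10 is not a perfect cube.
  y = 1: RHS = 34 is not a perfect cube.
  y = -1: RHS = -14 is not a perfect cube.
  y = 2: RHS = 202 is not a perfect cube.
  y = -2: RHS = -182 is not a perfect cube.
  y = 3: RHS = 658 is not a perfect cube.
  y = -3: RHS = -638 is not a perfect cube.
Continuing the search up to |y| = 35 finds no solutions either.
No (x, y) in the scanned range satisfies the equation.

No integer solutions with |y| ≤ 35.


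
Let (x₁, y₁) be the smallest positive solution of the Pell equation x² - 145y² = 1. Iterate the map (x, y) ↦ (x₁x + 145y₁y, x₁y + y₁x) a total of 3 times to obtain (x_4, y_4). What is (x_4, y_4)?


Step 1: Find the fundamental solution (x₁, y₁) of x² - 145y² = 1.
  Expand √145 as a continued fraction. a₀ = ⌊√145⌋ = 12; iterate m_{k+1} = d_k·a_k − m_k, d_{k+1} = (145 − m_{k+1}²)/d_k, a_{k+1} = ⌊(a₀ + m_{k+1})/d_{k+1}⌋ (starting m₀ = 0, d₀ = 1), with convergents p_k = a_k·p_{k-1} + p_{k-2}, q_k = a_k·q_{k-1} + q_{k-2} (p₋₁ = 1, q₋₁ = 0):
  k = 0: a₀ = 12; p₀/q₀ = 12/1; p₀² − 145·q₀² = 144 − 145 = -1.
  k = 1: m = 12, d = 1, a = ⌊(12 + 12)/1⌋ = 24; p/q = (24·12 + 1)/(24·1 + 0) = 289/24; p² − 145·q² = 83521 − 83520 = 1.
  The first convergent with p² − 145·q² = 1 gives the fundamental solution (x₁, y₁) = (289, 24).
Step 2: Apply the recurrence (x_{n+1}, y_{n+1}) = (x₁x_n + 145y₁y_n, x₁y_n + y₁x_n) repeatedly.
  From (x_1, y_1) = (289, 24): x_2 = 289·289 + 145·24·24 = 167041; y_2 = 289·24 + 24·289 = 13872.
  From (x_2, y_2) = (167041, 13872): x_3 = 289·167041 + 145·24·13872 = 96549409; y_3 = 289·13872 + 24·167041 = 8017992.
  From (x_3, y_3) = (96549409, 8017992): x_4 = 289·96549409 + 145·24·8017992 = 55805391361; y_4 = 289·8017992 + 24·96549409 = 4634385504.
Step 3: Verify x_4² - 145·y_4² = 3114241704954373432321 - 3114241704954373432320 = 1 (should be 1). ✓

(x_1, y_1) = (289, 24); (x_4, y_4) = (55805391361, 4634385504).


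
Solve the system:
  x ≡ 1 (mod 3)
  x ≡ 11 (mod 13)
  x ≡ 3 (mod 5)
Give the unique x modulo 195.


Moduli 3, 13, 5 are pairwise coprime; by CRT there is a unique solution modulo M = 3 · 13 · 5 = 195.
Solve pairwise, accumulating the modulus:
  Start with x ≡ 1 (mod 3).
  Combine with x ≡ 11 (mod 13): since gcd(3, 13) = 1, we get a unique residue mod 39.
    Write x = 1 + 3·t and substitute into x ≡ 11 (mod 13): 3·t ≡ 11 − 1 = 10 (mod 13).
    The inverse of 3 mod 13 is 9 (since 3·9 = 27 = 2·13 + 1), so t ≡ 9·10 = 90 ≡ 12 (mod 13).
    Then x = 1 + 3·12 = 37, valid modulo lcm(3, 13) = 39: x ≡ 37 (mod 39).
  Combine with x ≡ 3 (mod 5): since gcd(39, 5) = 1, we get a unique residue mod 195.
    Write x = 37 + 39·t and substitute into x ≡ 3 (mod 5): 39·t ≡ 3 − 37 = -34 (mod 5).
    Reduce coefficients mod 5: 4·t ≡ 1 (mod 5).
    The inverse of 4 mod 5 is 4 (since 4·4 = 16 = 3·5 + 1), so t ≡ 4·1 = 4 ≡ 4 (mod 5).
    Then x = 37 + 39·4 = 193, valid modulo lcm(39, 5) = 195: x ≡ 193 (mod 195).
Verify: 193 mod 3 = 1 ✓, 193 mod 13 = 11 ✓, 193 mod 5 = 3 ✓.

x ≡ 193 (mod 195).


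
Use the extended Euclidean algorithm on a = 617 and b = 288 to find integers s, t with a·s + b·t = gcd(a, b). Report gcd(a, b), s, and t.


Euclidean algorithm on (617, 288) — divide until remainder is 0:
  617 = 2 · 288 + 41
  288 = 7 · 41 + 1
  41 = 41 · 1 + 0
gcd(617, 288) = 1.
Track Bezout coefficients alongside the remainders: start with r₀ = 617 = a·1 + b·0 (s = 1, t = 0) and r₁ = 288 = a·0 + b·1 (s = 0, t = 1); each new remainder r_{k+1} = r_{k-1} − q_k·r_k inherits s_{k+1} = s_{k-1} − q_k·s_k, t_{k+1} = t_{k-1} − q_k·t_k, so r_k = a·s_k + b·t_k at every step:
  q = 2: r = 41, s = 1 − 2·0 = 1, t = 0 − 2·1 = -2  (check: 617·1 + 288·(-2) = 41)
  q = 7: r = 1, s = 0 − 7·1 = -7, t = 1 − 7·(-2) = 15  (check: 617·(-7) + 288·15 = 1)
The row with r = 1 (the gcd) gives the Bezout coefficients s = -7, t = 15.
Result: 617 · (-7) + 288 · (15) = 1.

gcd(617, 288) = 1; s = -7, t = 15 (check: 617·(-7) + 288·15 = 1).


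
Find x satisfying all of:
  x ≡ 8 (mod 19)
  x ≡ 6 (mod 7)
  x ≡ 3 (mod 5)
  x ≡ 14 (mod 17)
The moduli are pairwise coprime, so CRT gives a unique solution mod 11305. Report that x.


Product of moduli M = 19 · 7 · 5 · 17 = 11305.
Merge one congruence at a time:
  Start: x ≡ 8 (mod 19).
  Combine with x ≡ 6 (mod 7); new modulus lcm = 133.
    Write x = 8 + 19·t and substitute into x ≡ 6 (mod 7): 19·t ≡ 6 − 8 = -2 (mod 7).
    Reduce coefficients mod 7: 5·t ≡ 5 (mod 7).
    The inverse of 5 mod 7 is 3 (since 5·3 = 15 = 2·7 + 1), so t ≡ 3·5 = 15 ≡ 1 (mod 7).
    Then x = 8 + 19·1 = 27, valid modulo lcm(19, 7) = 133: x ≡ 27 (mod 133).
  Combine with x ≡ 3 (mod 5); new modulus lcm = 665.
    Write x = 27 + 133·t and substitute into x ≡ 3 (mod 5): 133·t ≡ 3 − 27 = -24 (mod 5).
    Reduce coefficients mod 5: 3·t ≡ 1 (mod 5).
    The inverse of 3 mod 5 is 2 (since 3·2 = 6 = 1·5 + 1), so t ≡ 2·1 = 2 ≡ 2 (mod 5).
    Then x = 27 + 133·2 = 293, valid modulo lcm(133, 5) = 665: x ≡ 293 (mod 665).
  Combine with x ≡ 14 (mod 17); new modulus lcm = 11305.
    Write x = 293 + 665·t and substitute into x ≡ 14 (mod 17): 665·t ≡ 14 − 293 = -279 (mod 17).
    Reduce coefficients mod 17: 2·t ≡ 10 (mod 17).
    The inverse of 2 mod 17 is 9 (since 2·9 = 18 = 1·17 + 1), so t ≡ 9·10 = 90 ≡ 5 (mod 17).
    Then x = 293 + 665·5 = 3618, valid modulo lcm(665, 17) = 11305: x ≡ 3618 (mod 11305).
Verify against each original: 3618 mod 19 = 8, 3618 mod 7 = 6, 3618 mod 5 = 3, 3618 mod 17 = 14.

x ≡ 3618 (mod 11305).


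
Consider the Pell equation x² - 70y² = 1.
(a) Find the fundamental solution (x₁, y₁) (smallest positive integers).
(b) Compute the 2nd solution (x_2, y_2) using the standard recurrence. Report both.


Step 1: Find the fundamental solution (x₁, y₁) of x² - 70y² = 1.
  Expand √70 as a continued fraction. a₀ = ⌊√70⌋ = 8; iterate m_{k+1} = d_k·a_k − m_k, d_{k+1} = (70 − m_{k+1}²)/d_k, a_{k+1} = ⌊(a₀ + m_{k+1})/d_{k+1}⌋ (starting m₀ = 0, d₀ = 1), with convergents p_k = a_k·p_{k-1} + p_{k-2}, q_k = a_k·q_{k-1} + q_{k-2} (p₋₁ = 1, q₋₁ = 0):
  k = 0: a₀ = 8; p₀/q₀ = 8/1; p₀² − 70·q₀² = 64 − 70 = -6.
  k = 1: m = 8, d = 6, a = ⌊(8 + 8)/6⌋ = 2; p/q = (2·8 + 1)/(2·1 + 0) = 17/2; p² − 70·q² = 289 − 280 = 9.
  k = 2: m = 4, d = 9, a = ⌊(8 + 4)/9⌋ = 1; p/q = (1·17 + 8)/(1·2 + 1) = 25/3; p² − 70·q² = 625 − 630 = -5.
  k = 3: m = 5, d = 5, a = ⌊(8 + 5)/5⌋ = 2; p/q = (2·25 + 17)/(2·3 + 2) = 67/8; p² − 70·q² = 4489 − 4480 = 9.
  k = 4: m = 5, d = 9, a = ⌊(8 + 5)/9⌋ = 1; p/q = (1·67 + 25)/(1·8 + 3) = 92/11; p² − 70·q² = 8464 − 8470 = -6.
  k = 5: m = 4, d = 6, a = ⌊(8 + 4)/6⌋ = 2; p/q = (2·92 + 67)/(2·11 + 8) = 251/30; p² − 70·q² = 63001 − 63000 = 1.
  The first convergent with p² − 70·q² = 1 gives the fundamental solution (x₁, y₁) = (251, 30).
Step 2: Apply the recurrence (x_{n+1}, y_{n+1}) = (x₁x_n + 70y₁y_n, x₁y_n + y₁x_n) repeatedly.
  From (x_1, y_1) = (251, 30): x_2 = 251·251 + 70·30·30 = 126001; y_2 = 251·30 + 30·251 = 15060.
Step 3: Verify x_2² - 70·y_2² = 15876252001 - 15876252000 = 1 (should be 1). ✓

(x_1, y_1) = (251, 30); (x_2, y_2) = (126001, 15060).


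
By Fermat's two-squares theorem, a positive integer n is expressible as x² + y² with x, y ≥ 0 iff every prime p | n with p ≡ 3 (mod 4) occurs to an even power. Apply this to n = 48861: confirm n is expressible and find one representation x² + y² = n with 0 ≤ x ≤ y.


Step 1: Factor n = 48861 = 3^2 · 61 · 89.
Step 2: Check the mod-4 condition on each prime factor: 3 ≡ 3 (mod 4), exponent 2 (must be even); 61 ≡ 1 (mod 4), exponent 1; 89 ≡ 1 (mod 4), exponent 1.
All primes ≡ 3 (mod 4) appear to even exponent (or don't appear), so by the two-squares theorem n IS expressible as a sum of two squares.
Step 3: Build a representation. Group n = k² · m with k = 3 and m = 61 · 89 = 5429 (a product of primes ≡ 1 (mod 4)); a representation of m scales to one of n via (k·x)² + (k·y)² = k²(x² + y²). Each prime p ≡ 1 (mod 4) is itself a sum of two squares; find a² by testing p − a² for a perfect square:
  61: 61 − 1² = 60, 61 − 2² = 57, 61 − 3² = 52, 61 − 4² = 45, 61 − 5² = 36 = 6² ⇒ 61 = 5² + 6².
  89: 89 − 1² = 88, 89 − 2² = 85, 89 − 3² = 80, 89 − 4² = 73, 89 − 5² = 64 = 8² ⇒ 89 = 5² + 8².
  Combine using the Brahmagupta–Fibonacci identity (a² + b²)(c² + d²) = (ac − bd)² + (ad + bc)² = (ac + bd)² + (ad − bc)²:
  61 · 89 = 5429: from (5² + 6²)(5² + 8²), take (5·5 − 6·8, 5·8 + 6·5) = (25 − 48, 40 + 30) = (-23, 70); dropping signs (only squares matter) gives (23, 70); check 23² + 70² = 529 + 4900 = 5429 ✓.
  Scale by k = 3: (3·23, 3·70) = (69, 210).
Step 4: Order so x ≤ y and verify: 69² + 210² = 4761 + 44100 = 48861 = n. ✓

n = 48861 = 69² + 210² (one valid representation with x ≤ y).


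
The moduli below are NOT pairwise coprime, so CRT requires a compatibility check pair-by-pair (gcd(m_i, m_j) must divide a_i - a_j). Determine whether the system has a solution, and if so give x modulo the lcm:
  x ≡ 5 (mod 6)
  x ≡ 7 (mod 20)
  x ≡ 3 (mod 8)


Moduli 6, 20, 8 are not pairwise coprime, so CRT works modulo lcm(m_i) when all pairwise compatibility conditions hold.
Pairwise compatibility: gcd(m_i, m_j) must divide a_i - a_j for every pair.
Merge one congruence at a time:
  Start: x ≡ 5 (mod 6).
  Combine with x ≡ 7 (mod 20): gcd(6, 20) = 2; 7 - 5 = 2, which IS divisible by 2, so compatible.
    Write x = 5 + 6·t and substitute into x ≡ 7 (mod 20): 6·t ≡ 7 − 5 = 2 (mod 20).
    Divide the congruence (and modulus) by g = 2: 3·t ≡ 1 (mod 10).
    The inverse of 3 mod 10 is 7 (since 3·7 = 21 = 2·10 + 1), so t ≡ 7·1 = 7 ≡ 7 (mod 10).
    Then x = 5 + 6·7 = 47, valid modulo lcm(6, 20) = 60: x ≡ 47 (mod 60).
  Combine with x ≡ 3 (mod 8): gcd(60, 8) = 4; 3 - 47 = -44, which IS divisible by 4, so compatible.
    Write x = 47 + 60·t and substitute into x ≡ 3 (mod 8): 60·t ≡ 3 − 47 = -44 (mod 8).
    Divide the congruence (and modulus) by g = 4: 15·t ≡ -11 (mod 2).
    Reduce coefficients mod 2: 1·t ≡ 1 (mod 2).
    So t ≡ 1 (mod 2).
    Then x = 47 + 60·1 = 107, valid modulo lcm(60, 8) = 120: x ≡ 107 (mod 120).
Verify: 107 mod 6 = 5, 107 mod 20 = 7, 107 mod 8 = 3.

x ≡ 107 (mod 120).


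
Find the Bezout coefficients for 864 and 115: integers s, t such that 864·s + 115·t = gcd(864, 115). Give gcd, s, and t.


Euclidean algorithm on (864, 115) — divide until remainder is 0:
  864 = 7 · 115 + 59
  115 = 1 · 59 + 56
  59 = 1 · 56 + 3
  56 = 18 · 3 + 2
  3 = 1 · 2 + 1
  2 = 2 · 1 + 0
gcd(864, 115) = 1.
Track Bezout coefficients alongside the remainders: start with r₀ = 864 = a·1 + b·0 (s = 1, t = 0) and r₁ = 115 = a·0 + b·1 (s = 0, t = 1); each new remainder r_{k+1} = r_{k-1} − q_k·r_k inherits s_{k+1} = s_{k-1} − q_k·s_k, t_{k+1} = t_{k-1} − q_k·t_k, so r_k = a·s_k + b·t_k at every step:
  q = 7: r = 59, s = 1 − 7·0 = 1, t = 0 − 7·1 = -7  (check: 864·1 + 115·(-7) = 59)
  q = 1: r = 56, s = 0 − 1·1 = -1, t = 1 − 1·(-7) = 8  (check: 864·(-1) + 115·8 = 56)
  q = 1: r = 3, s = 1 − 1·(-1) = 2, t = -7 − 1·8 = -15  (check: 864·2 + 115·(-15) = 3)
  q = 18: r = 2, s = -1 − 18·2 = -37, t = 8 − 18·(-15) = 278  (check: 864·(-37) + 115·278 = 2)
  q = 1: r = 1, s = 2 − 1·(-37) = 39, t = -15 − 1·278 = -293  (check: 864·39 + 115·(-293) = 1)
The row with r = 1 (the gcd) gives the Bezout coefficients s = 39, t = -293.
Result: 864 · (39) + 115 · (-293) = 1.

gcd(864, 115) = 1; s = 39, t = -293 (check: 864·39 + 115·(-293) = 1).


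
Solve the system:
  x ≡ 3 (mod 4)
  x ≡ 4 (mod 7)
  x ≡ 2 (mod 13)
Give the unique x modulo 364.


Moduli 4, 7, 13 are pairwise coprime; by CRT there is a unique solution modulo M = 4 · 7 · 13 = 364.
Solve pairwise, accumulating the modulus:
  Start with x ≡ 3 (mod 4).
  Combine with x ≡ 4 (mod 7): since gcd(4, 7) = 1, we get a unique residue mod 28.
    Write x = 3 + 4·t and substitute into x ≡ 4 (mod 7): 4·t ≡ 4 − 3 = 1 (mod 7).
    The inverse of 4 mod 7 is 2 (since 4·2 = 8 = 1·7 + 1), so t ≡ 2·1 = 2 ≡ 2 (mod 7).
    Then x = 3 + 4·2 = 11, valid modulo lcm(4, 7) = 28: x ≡ 11 (mod 28).
  Combine with x ≡ 2 (mod 13): since gcd(28, 13) = 1, we get a unique residue mod 364.
    Write x = 11 + 28·t and substitute into x ≡ 2 (mod 13): 28·t ≡ 2 − 11 = -9 (mod 13).
    Reduce coefficients mod 13: 2·t ≡ 4 (mod 13).
    The inverse of 2 mod 13 is 7 (since 2·7 = 14 = 1·13 + 1), so t ≡ 7·4 = 28 ≡ 2 (mod 13).
    Then x = 11 + 28·2 = 67, valid modulo lcm(28, 13) = 364: x ≡ 67 (mod 364).
Verify: 67 mod 4 = 3 ✓, 67 mod 7 = 4 ✓, 67 mod 13 = 2 ✓.

x ≡ 67 (mod 364).


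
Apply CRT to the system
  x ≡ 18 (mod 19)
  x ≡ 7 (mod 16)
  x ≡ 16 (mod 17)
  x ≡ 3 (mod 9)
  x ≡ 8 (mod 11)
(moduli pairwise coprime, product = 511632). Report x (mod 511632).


Product of moduli M = 19 · 16 · 17 · 9 · 11 = 511632.
Merge one congruence at a time:
  Start: x ≡ 18 (mod 19).
  Combine with x ≡ 7 (mod 16); new modulus lcm = 304.
    Write x = 18 + 19·t and substitute into x ≡ 7 (mod 16): 19·t ≡ 7 − 18 = -11 (mod 16).
    Reduce coefficients mod 16: 3·t ≡ 5 (mod 16).
    The inverse of 3 mod 16 is 11 (since 3·11 = 33 = 2·16 + 1), so t ≡ 11·5 = 55 ≡ 7 (mod 16).
    Then x = 18 + 19·7 = 151, valid modulo lcm(19, 16) = 304: x ≡ 151 (mod 304).
  Combine with x ≡ 16 (mod 17); new modulus lcm = 5168.
    Write x = 151 + 304·t and substitute into x ≡ 16 (mod 17): 304·t ≡ 16 − 151 = -135 (mod 17).
    Reduce coefficients mod 17: 15·t ≡ 1 (mod 17).
    The inverse of 15 mod 17 is 8 (since 15·8 = 120 = 7·17 + 1), so t ≡ 8·1 = 8 ≡ 8 (mod 17).
    Then x = 151 + 304·8 = 2583, valid modulo lcm(304, 17) = 5168: x ≡ 2583 (mod 5168).
  Combine with x ≡ 3 (mod 9); new modulus lcm = 46512.
    Write x = 2583 + 5168·t and substitute into x ≡ 3 (mod 9): 5168·t ≡ 3 − 2583 = -2580 (mod 9).
    Reduce coefficients mod 9: 2·t ≡ 3 (mod 9).
    The inverse of 2 mod 9 is 5 (since 2·5 = 10 = 1·9 + 1), so t ≡ 5·3 = 15 ≡ 6 (mod 9).
    Then x = 2583 + 5168·6 = 33591, valid modulo lcm(5168, 9) = 46512: x ≡ 33591 (mod 46512).
  Combine with x ≡ 8 (mod 11); new modulus lcm = 511632.
    Write x = 33591 + 46512·t and substitute into x ≡ 8 (mod 11): 46512·t ≡ 8 − 33591 = -33583 (mod 11).
    Reduce coefficients mod 11: 4·t ≡ 0 (mod 11).
    The inverse of 4 mod 11 is 3 (since 4·3 = 12 = 1·11 + 1), so t ≡ 3·0 = 0 ≡ 0 (mod 11).
    Then x = 33591 + 46512·0 = 33591, valid modulo lcm(46512, 11) = 511632: x ≡ 33591 (mod 511632).
Verify against each original: 33591 mod 19 = 18, 33591 mod 16 = 7, 33591 mod 17 = 16, 33591 mod 9 = 3, 33591 mod 11 = 8.

x ≡ 33591 (mod 511632).


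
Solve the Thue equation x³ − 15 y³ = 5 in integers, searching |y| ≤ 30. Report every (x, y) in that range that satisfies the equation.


The equation is x³ - 15y³ = 5. For fixed y, x³ = 15·y³ + 5, so a solution requires the RHS to be a perfect cube.
Strategy: iterate y from -30 to 30, compute RHS = 15·y³ + 5, and check whether it is a (positive or negative) perfect cube.
Check small values of y:
  y = 0: RHS = 5 is not a perfect cube.
  y = 1: RHS = 20 is not a perfect cube.
  y = -1: RHS = -10 is not a perfect cube.
  y = 2: RHS = 125 = (5)³ ⇒ x = 5 works.
  y = -2: RHS = -115 is not a perfect cube.
  y = 3: RHS = 410 is not a perfect cube.
  y = -3: RHS = -400 is not a perfect cube.
Continuing the search up to |y| = 30 finds no further solutions beyond those listed.
Collected solutions: (5, 2).

Solutions (with |y| ≤ 30): (5, 2).


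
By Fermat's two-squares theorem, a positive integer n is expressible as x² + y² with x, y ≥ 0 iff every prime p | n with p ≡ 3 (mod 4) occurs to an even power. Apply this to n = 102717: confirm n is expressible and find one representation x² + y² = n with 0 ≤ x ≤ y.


Step 1: Factor n = 102717 = 3^2 · 101 · 113.
Step 2: Check the mod-4 condition on each prime factor: 3 ≡ 3 (mod 4), exponent 2 (must be even); 101 ≡ 1 (mod 4), exponent 1; 113 ≡ 1 (mod 4), exponent 1.
All primes ≡ 3 (mod 4) appear to even exponent (or don't appear), so by the two-squares theorem n IS expressible as a sum of two squares.
Step 3: Build a representation. Group n = k² · m with k = 3 and m = 101 · 113 = 11413 (a product of primes ≡ 1 (mod 4)); a representation of m scales to one of n via (k·x)² + (k·y)² = k²(x² + y²). Each prime p ≡ 1 (mod 4) is itself a sum of two squares; find a² by testing p − a² for a perfect square:
  101: 101 − 1² = 100 = 10² ⇒ 101 = 1² + 10².
  113: 113 − 1² = 112, 113 − 2² = 109, 113 − 3² = 104, 113 − 4² = 97, 113 − 5² = 88, 113 − 6² = 77, 113 − 7² = 64 = 8² ⇒ 113 = 7² + 8².
  Combine using the Brahmagupta–Fibonacci identity (a² + b²)(c² + d²) = (ac − bd)² + (ad + bc)² = (ac + bd)² + (ad − bc)²:
  101 · 113 = 11413: from (1² + 10²)(7² + 8²), take (1·7 − 10·8, 1·8 + 10·7) = (7 − 80, 8 + 70) = (-73, 78); dropping signs (only squares matter) gives (73, 78); check 73² + 78² = 5329 + 6084 = 11413 ✓.
  Scale by k = 3: (3·73, 3·78) = (219, 234).
Step 4: Order so x ≤ y and verify: 219² + 234² = 47961 + 54756 = 102717 = n. ✓

n = 102717 = 219² + 234² (one valid representation with x ≤ y).


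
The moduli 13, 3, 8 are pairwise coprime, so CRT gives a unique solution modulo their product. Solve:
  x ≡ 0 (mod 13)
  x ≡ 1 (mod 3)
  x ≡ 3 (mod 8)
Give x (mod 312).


Moduli 13, 3, 8 are pairwise coprime; by CRT there is a unique solution modulo M = 13 · 3 · 8 = 312.
Solve pairwise, accumulating the modulus:
  Start with x ≡ 0 (mod 13).
  Combine with x ≡ 1 (mod 3): since gcd(13, 3) = 1, we get a unique residue mod 39.
    Write x = 0 + 13·t and substitute into x ≡ 1 (mod 3): 13·t ≡ 1 − 0 = 1 (mod 3).
    Reduce coefficients mod 3: 1·t ≡ 1 (mod 3).
    So t ≡ 1 (mod 3).
    Then x = 0 + 13·1 = 13, valid modulo lcm(13, 3) = 39: x ≡ 13 (mod 39).
  Combine with x ≡ 3 (mod 8): since gcd(39, 8) = 1, we get a unique residue mod 312.
    Write x = 13 + 39·t and substitute into x ≡ 3 (mod 8): 39·t ≡ 3 − 13 = -10 (mod 8).
    Reduce coefficients mod 8: 7·t ≡ 6 (mod 8).
    The inverse of 7 mod 8 is 7 (since 7·7 = 49 = 6·8 + 1), so t ≡ 7·6 = 42 ≡ 2 (mod 8).
    Then x = 13 + 39·2 = 91, valid modulo lcm(39, 8) = 312: x ≡ 91 (mod 312).
Verify: 91 mod 13 = 0 ✓, 91 mod 3 = 1 ✓, 91 mod 8 = 3 ✓.

x ≡ 91 (mod 312).


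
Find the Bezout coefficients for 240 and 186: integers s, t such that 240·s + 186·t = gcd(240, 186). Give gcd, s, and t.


Euclidean algorithm on (240, 186) — divide until remainder is 0:
  240 = 1 · 186 + 54
  186 = 3 · 54 + 24
  54 = 2 · 24 + 6
  24 = 4 · 6 + 0
gcd(240, 186) = 6.
Track Bezout coefficients alongside the remainders: start with r₀ = 240 = a·1 + b·0 (s = 1, t = 0) and r₁ = 186 = a·0 + b·1 (s = 0, t = 1); each new remainder r_{k+1} = r_{k-1} − q_k·r_k inherits s_{k+1} = s_{k-1} − q_k·s_k, t_{k+1} = t_{k-1} − q_k·t_k, so r_k = a·s_k + b·t_k at every step:
  q = 1: r = 54, s = 1 − 1·0 = 1, t = 0 − 1·1 = -1  (check: 240·1 + 186·(-1) = 54)
  q = 3: r = 24, s = 0 − 3·1 = -3, t = 1 − 3·(-1) = 4  (check: 240·(-3) + 186·4 = 24)
  q = 2: r = 6, s = 1 − 2·(-3) = 7, t = -1 − 2·4 = -9  (check: 240·7 + 186·(-9) = 6)
The row with r = 6 (the gcd) gives the Bezout coefficients s = 7, t = -9.
Result: 240 · (7) + 186 · (-9) = 6.

gcd(240, 186) = 6; s = 7, t = -9 (check: 240·7 + 186·(-9) = 6).


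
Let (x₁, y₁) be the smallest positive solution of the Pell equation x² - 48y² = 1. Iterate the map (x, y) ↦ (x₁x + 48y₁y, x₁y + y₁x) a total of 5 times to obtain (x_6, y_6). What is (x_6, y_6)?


Step 1: Find the fundamental solution (x₁, y₁) of x² - 48y² = 1.
  Expand √48 as a continued fraction. a₀ = ⌊√48⌋ = 6; iterate m_{k+1} = d_k·a_k − m_k, d_{k+1} = (48 − m_{k+1}²)/d_k, a_{k+1} = ⌊(a₀ + m_{k+1})/d_{k+1}⌋ (starting m₀ = 0, d₀ = 1), with convergents p_k = a_k·p_{k-1} + p_{k-2}, q_k = a_k·q_{k-1} + q_{k-2} (p₋₁ = 1, q₋₁ = 0):
  k = 0: a₀ = 6; p₀/q₀ = 6/1; p₀² − 48·q₀² = 36 − 48 = -12.
  k = 1: m = 6, d = 12, a = ⌊(6 + 6)/12⌋ = 1; p/q = (1·6 + 1)/(1·1 + 0) = 7/1; p² − 48·q² = 49 − 48 = 1.
  The first convergent with p² − 48·q² = 1 gives the fundamental solution (x₁, y₁) = (7, 1).
Step 2: Apply the recurrence (x_{n+1}, y_{n+1}) = (x₁x_n + 48y₁y_n, x₁y_n + y₁x_n) repeatedly.
  From (x_1, y_1) = (7, 1): x_2 = 7·7 + 48·1·1 = 97; y_2 = 7·1 + 1·7 = 14.
  From (x_2, y_2) = (97, 14): x_3 = 7·97 + 48·1·14 = 1351; y_3 = 7·14 + 1·97 = 195.
  From (x_3, y_3) = (1351, 195): x_4 = 7·1351 + 48·1·195 = 18817; y_4 = 7·195 + 1·1351 = 2716.
  From (x_4, y_4) = (18817, 2716): x_5 = 7·18817 + 48·1·2716 = 262087; y_5 = 7·2716 + 1·18817 = 37829.
  From (x_5, y_5) = (262087, 37829): x_6 = 7·262087 + 48·1·37829 = 3650401; y_6 = 7·37829 + 1·262087 = 526890.
Step 3: Verify x_6² - 48·y_6² = 13325427460801 - 13325427460800 = 1 (should be 1). ✓

(x_1, y_1) = (7, 1); (x_6, y_6) = (3650401, 526890).


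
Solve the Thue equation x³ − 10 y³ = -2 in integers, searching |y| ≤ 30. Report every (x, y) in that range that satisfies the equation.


The equation is x³ - 10y³ = -2. For fixed y, x³ = 10·y³ − 2, so a solution requires the RHS to be a perfect cube.
Strategy: iterate y from -30 to 30, compute RHS = 10·y³ − 2, and check whether it is a (positive or negative) perfect cube.
Check small values of y:
  y = 0: RHS = -2 is not a perfect cube.
  y = 1: RHS = 8 = (2)³ ⇒ x = 2 works.
  y = -1: RHS = -12 is not a perfect cube.
  y = 2: RHS = 78 is not a perfect cube.
  y = -2: RHS = -82 is not a perfect cube.
  y = 3: RHS = 268 is not a perfect cube.
  y = -3: RHS = -272 is not a perfect cube.
Continuing the search up to |y| = 30 finds no further solutions beyond those listed.
Collected solutions: (2, 1).

Solutions (with |y| ≤ 30): (2, 1).


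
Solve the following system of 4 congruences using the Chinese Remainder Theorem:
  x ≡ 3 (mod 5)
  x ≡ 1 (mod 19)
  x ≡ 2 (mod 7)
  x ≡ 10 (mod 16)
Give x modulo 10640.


Product of moduli M = 5 · 19 · 7 · 16 = 10640.
Merge one congruence at a time:
  Start: x ≡ 3 (mod 5).
  Combine with x ≡ 1 (mod 19); new modulus lcm = 95.
    Write x = 3 + 5·t and substitute into x ≡ 1 (mod 19): 5·t ≡ 1 − 3 = -2 (mod 19).
    Reduce coefficients mod 19: 5·t ≡ 17 (mod 19).
    The inverse of 5 mod 19 is 4 (since 5·4 = 20 = 1·19 + 1), so t ≡ 4·17 = 68 ≡ 11 (mod 19).
    Then x = 3 + 5·11 = 58, valid modulo lcm(5, 19) = 95: x ≡ 58 (mod 95).
  Combine with x ≡ 2 (mod 7); new modulus lcm = 665.
    Write x = 58 + 95·t and substitute into x ≡ 2 (mod 7): 95·t ≡ 2 − 58 = -56 (mod 7).
    Reduce coefficients mod 7: 4·t ≡ 0 (mod 7).
    The inverse of 4 mod 7 is 2 (since 4·2 = 8 = 1·7 + 1), so t ≡ 2·0 = 0 ≡ 0 (mod 7).
    Then x = 58 + 95·0 = 58, valid modulo lcm(95, 7) = 665: x ≡ 58 (mod 665).
  Combine with x ≡ 10 (mod 16); new modulus lcm = 10640.
    Write x = 58 + 665·t and substitute into x ≡ 10 (mod 16): 665·t ≡ 10 − 58 = -48 (mod 16).
    Reduce coefficients mod 16: 9·t ≡ 0 (mod 16).
    The inverse of 9 mod 16 is 9 (since 9·9 = 81 = 5·16 + 1), so t ≡ 9·0 = 0 ≡ 0 (mod 16).
    Then x = 58 + 665·0 = 58, valid modulo lcm(665, 16) = 10640: x ≡ 58 (mod 10640).
Verify against each original: 58 mod 5 = 3, 58 mod 19 = 1, 58 mod 7 = 2, 58 mod 16 = 10.

x ≡ 58 (mod 10640).


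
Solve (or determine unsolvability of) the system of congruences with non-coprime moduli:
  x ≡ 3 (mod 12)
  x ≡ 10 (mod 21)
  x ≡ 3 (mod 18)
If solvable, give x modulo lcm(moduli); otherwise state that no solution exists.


Moduli 12, 21, 18 are not pairwise coprime, so CRT works modulo lcm(m_i) when all pairwise compatibility conditions hold.
Pairwise compatibility: gcd(m_i, m_j) must divide a_i - a_j for every pair.
Merge one congruence at a time:
  Start: x ≡ 3 (mod 12).
  Combine with x ≡ 10 (mod 21): gcd(12, 21) = 3, and 10 - 3 = 7 is NOT divisible by 3.
    ⇒ system is inconsistent (no integer solution).

No solution (the system is inconsistent).


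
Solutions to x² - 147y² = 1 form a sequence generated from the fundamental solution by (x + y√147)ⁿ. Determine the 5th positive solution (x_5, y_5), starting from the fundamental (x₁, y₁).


Step 1: Find the fundamental solution (x₁, y₁) of x² - 147y² = 1.
  Expand √147 as a continued fraction. a₀ = ⌊√147⌋ = 12; iterate m_{k+1} = d_k·a_k − m_k, d_{k+1} = (147 − m_{k+1}²)/d_k, a_{k+1} = ⌊(a₀ + m_{k+1})/d_{k+1}⌋ (starting m₀ = 0, d₀ = 1), with convergents p_k = a_k·p_{k-1} + p_{k-2}, q_k = a_k·q_{k-1} + q_{k-2} (p₋₁ = 1, q₋₁ = 0):
  k = 0: a₀ = 12; p₀/q₀ = 12/1; p₀² − 147·q₀² = 144 − 147 = -3.
  k = 1: m = 12, d = 3, a = ⌊(12 + 12)/3⌋ = 8; p/q = (8·12 + 1)/(8·1 + 0) = 97/8; p² − 147·q² = 9409 − 9408 = 1.
  The first convergent with p² − 147·q² = 1 gives the fundamental solution (x₁, y₁) = (97, 8).
Step 2: Apply the recurrence (x_{n+1}, y_{n+1}) = (x₁x_n + 147y₁y_n, x₁y_n + y₁x_n) repeatedly.
  From (x_1, y_1) = (97, 8): x_2 = 97·97 + 147·8·8 = 18817; y_2 = 97·8 + 8·97 = 1552.
  From (x_2, y_2) = (18817, 1552): x_3 = 97·18817 + 147·8·1552 = 3650401; y_3 = 97·1552 + 8·18817 = 301080.
  From (x_3, y_3) = (3650401, 301080): x_4 = 97·3650401 + 147·8·301080 = 708158977; y_4 = 97·301080 + 8·3650401 = 58407968.
  From (x_4, y_4) = (708158977, 58407968): x_5 = 97·708158977 + 147·8·58407968 = 137379191137; y_5 = 97·58407968 + 8·708158977 = 11330844712.
Step 3: Verify x_5² - 147·y_5² = 18873042157456379352769 - 18873042157456379352768 = 1 (should be 1). ✓

(x_1, y_1) = (97, 8); (x_5, y_5) = (137379191137, 11330844712).


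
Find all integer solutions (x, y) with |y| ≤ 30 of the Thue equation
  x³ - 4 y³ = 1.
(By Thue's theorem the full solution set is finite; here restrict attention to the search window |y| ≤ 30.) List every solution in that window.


The equation is x³ - 4y³ = 1. For fixed y, x³ = 4·y³ + 1, so a solution requires the RHS to be a perfect cube.
Strategy: iterate y from -30 to 30, compute RHS = 4·y³ + 1, and check whether it is a (positive or negative) perfect cube.
Check small values of y:
  y = 0: RHS = 1 = (1)³ ⇒ x = 1 works.
  y = 1: RHS = 5 is not a perfect cube.
  y = -1: RHS = -3 is not a perfect cube.
  y = 2: RHS = 33 is not a perfect cube.
  y = -2: RHS = -31 is not a perfect cube.
  y = 3: RHS = 109 is not a perfect cube.
  y = -3: RHS = -107 is not a perfect cube.
Continuing the search up to |y| = 30 finds no further solutions beyond those listed.
Collected solutions: (1, 0).

Solutions (with |y| ≤ 30): (1, 0).


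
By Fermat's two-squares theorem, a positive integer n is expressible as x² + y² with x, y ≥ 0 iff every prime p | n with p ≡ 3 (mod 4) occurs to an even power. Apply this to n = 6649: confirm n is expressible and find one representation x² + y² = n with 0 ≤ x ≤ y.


Step 1: Factor n = 6649 = 61 · 109.
Step 2: Check the mod-4 condition on each prime factor: 61 ≡ 1 (mod 4), exponent 1; 109 ≡ 1 (mod 4), exponent 1.
All primes ≡ 3 (mod 4) appear to even exponent (or don't appear), so by the two-squares theorem n IS expressible as a sum of two squares.
Step 3: Build a representation. Here n = 61 · 109 is a product of primes ≡ 1 (mod 4). Each prime p ≡ 1 (mod 4) is itself a sum of two squares; find a² by testing p − a² for a perfect square:
  61: 61 − 1² = 60, 61 − 2² = 57, 61 − 3² = 52, 61 − 4² = 45, 61 − 5² = 36 = 6² ⇒ 61 = 5² + 6².
  109: 109 − 1² = 108, 109 − 2² = 105, 109 − 3² = 100 = 10² ⇒ 109 = 3² + 10².
  Combine using the Brahmagupta–Fibonacci identity (a² + b²)(c² + d²) = (ac − bd)² + (ad + bc)² = (ac + bd)² + (ad − bc)²:
  61 · 109 = 6649: from (5² + 6²)(3² + 10²), take (5·3 − 6·10, 5·10 + 6·3) = (15 − 60, 50 + 18) = (-45, 68); dropping signs (only squares matter) gives (45, 68); check 45² + 68² = 2025 + 4624 = 6649 ✓.
Step 4: Order so x ≤ y and verify: 45² + 68² = 2025 + 4624 = 6649 = n. ✓

n = 6649 = 45² + 68² (one valid representation with x ≤ y).


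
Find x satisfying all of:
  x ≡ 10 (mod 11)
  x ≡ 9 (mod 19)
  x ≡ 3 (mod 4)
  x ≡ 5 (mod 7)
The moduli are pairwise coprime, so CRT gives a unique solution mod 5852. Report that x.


Product of moduli M = 11 · 19 · 4 · 7 = 5852.
Merge one congruence at a time:
  Start: x ≡ 10 (mod 11).
  Combine with x ≡ 9 (mod 19); new modulus lcm = 209.
    Write x = 10 + 11·t and substitute into x ≡ 9 (mod 19): 11·t ≡ 9 − 10 = -1 (mod 19).
    Reduce coefficients mod 19: 11·t ≡ 18 (mod 19).
    The inverse of 11 mod 19 is 7 (since 11·7 = 77 = 4·19 + 1), so t ≡ 7·18 = 126 ≡ 12 (mod 19).
    Then x = 10 + 11·12 = 142, valid modulo lcm(11, 19) = 209: x ≡ 142 (mod 209).
  Combine with x ≡ 3 (mod 4); new modulus lcm = 836.
    Write x = 142 + 209·t and substitute into x ≡ 3 (mod 4): 209·t ≡ 3 − 142 = -139 (mod 4).
    Reduce coefficients mod 4: 1·t ≡ 1 (mod 4).
    So t ≡ 1 (mod 4).
    Then x = 142 + 209·1 = 351, valid modulo lcm(209, 4) = 836: x ≡ 351 (mod 836).
  Combine with x ≡ 5 (mod 7); new modulus lcm = 5852.
    Write x = 351 + 836·t and substitute into x ≡ 5 (mod 7): 836·t ≡ 5 − 351 = -346 (mod 7).
    Reduce coefficients mod 7: 3·t ≡ 4 (mod 7).
    The inverse of 3 mod 7 is 5 (since 3·5 = 15 = 2·7 + 1), so t ≡ 5·4 = 20 ≡ 6 (mod 7).
    Then x = 351 + 836·6 = 5367, valid modulo lcm(836, 7) = 5852: x ≡ 5367 (mod 5852).
Verify against each original: 5367 mod 11 = 10, 5367 mod 19 = 9, 5367 mod 4 = 3, 5367 mod 7 = 5.

x ≡ 5367 (mod 5852).


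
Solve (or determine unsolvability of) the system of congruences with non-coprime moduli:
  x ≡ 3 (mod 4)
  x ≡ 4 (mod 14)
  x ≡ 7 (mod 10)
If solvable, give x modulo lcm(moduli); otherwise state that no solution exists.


Moduli 4, 14, 10 are not pairwise coprime, so CRT works modulo lcm(m_i) when all pairwise compatibility conditions hold.
Pairwise compatibility: gcd(m_i, m_j) must divide a_i - a_j for every pair.
Merge one congruence at a time:
  Start: x ≡ 3 (mod 4).
  Combine with x ≡ 4 (mod 14): gcd(4, 14) = 2, and 4 - 3 = 1 is NOT divisible by 2.
    ⇒ system is inconsistent (no integer solution).

No solution (the system is inconsistent).


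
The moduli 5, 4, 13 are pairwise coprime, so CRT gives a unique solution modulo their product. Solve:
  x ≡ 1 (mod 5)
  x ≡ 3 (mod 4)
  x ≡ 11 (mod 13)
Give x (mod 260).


Moduli 5, 4, 13 are pairwise coprime; by CRT there is a unique solution modulo M = 5 · 4 · 13 = 260.
Solve pairwise, accumulating the modulus:
  Start with x ≡ 1 (mod 5).
  Combine with x ≡ 3 (mod 4): since gcd(5, 4) = 1, we get a unique residue mod 20.
    Write x = 1 + 5·t and substitute into x ≡ 3 (mod 4): 5·t ≡ 3 − 1 = 2 (mod 4).
    Reduce coefficients mod 4: 1·t ≡ 2 (mod 4).
    So t ≡ 2 (mod 4).
    Then x = 1 + 5·2 = 11, valid modulo lcm(5, 4) = 20: x ≡ 11 (mod 20).
  Combine with x ≡ 11 (mod 13): since gcd(20, 13) = 1, we get a unique residue mod 260.
    Write x = 11 + 20·t and substitute into x ≡ 11 (mod 13): 20·t ≡ 11 − 11 = 0 (mod 13).
    Reduce coefficients mod 13: 7·t ≡ 0 (mod 13).
    The inverse of 7 mod 13 is 2 (since 7·2 = 14 = 1·13 + 1), so t ≡ 2·0 = 0 ≡ 0 (mod 13).
    Then x = 11 + 20·0 = 11, valid modulo lcm(20, 13) = 260: x ≡ 11 (mod 260).
Verify: 11 mod 5 = 1 ✓, 11 mod 4 = 3 ✓, 11 mod 13 = 11 ✓.

x ≡ 11 (mod 260).


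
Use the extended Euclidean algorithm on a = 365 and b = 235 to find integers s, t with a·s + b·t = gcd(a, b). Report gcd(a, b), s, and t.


Euclidean algorithm on (365, 235) — divide until remainder is 0:
  365 = 1 · 235 + 130
  235 = 1 · 130 + 105
  130 = 1 · 105 + 25
  105 = 4 · 25 + 5
  25 = 5 · 5 + 0
gcd(365, 235) = 5.
Track Bezout coefficients alongside the remainders: start with r₀ = 365 = a·1 + b·0 (s = 1, t = 0) and r₁ = 235 = a·0 + b·1 (s = 0, t = 1); each new remainder r_{k+1} = r_{k-1} − q_k·r_k inherits s_{k+1} = s_{k-1} − q_k·s_k, t_{k+1} = t_{k-1} − q_k·t_k, so r_k = a·s_k + b·t_k at every step:
  q = 1: r = 130, s = 1 − 1·0 = 1, t = 0 − 1·1 = -1  (check: 365·1 + 235·(-1) = 130)
  q = 1: r = 105, s = 0 − 1·1 = -1, t = 1 − 1·(-1) = 2  (check: 365·(-1) + 235·2 = 105)
  q = 1: r = 25, s = 1 − 1·(-1) = 2, t = -1 − 1·2 = -3  (check: 365·2 + 235·(-3) = 25)
  q = 4: r = 5, s = -1 − 4·2 = -9, t = 2 − 4·(-3) = 14  (check: 365·(-9) + 235·14 = 5)
The row with r = 5 (the gcd) gives the Bezout coefficients s = -9, t = 14.
Result: 365 · (-9) + 235 · (14) = 5.

gcd(365, 235) = 5; s = -9, t = 14 (check: 365·(-9) + 235·14 = 5).


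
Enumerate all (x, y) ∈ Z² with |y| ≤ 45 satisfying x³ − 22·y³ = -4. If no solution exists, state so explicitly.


The equation is x³ - 22y³ = -4. For fixed y, x³ = 22·y³ − 4, so a solution requires the RHS to be a perfect cube.
Strategy: iterate y from -45 to 45, compute RHS = 22·y³ − 4, and check whether it is a (positive or negative) perfect cube.
Check small values of y:
  y = 0: RHS = -4 is not a perfect cube.
  y = 1: RHS = 18 is not a perfect cube.
  y = -1: RHS = -26 is not a perfect cube.
  y = 2: RHS = 172 is not a perfect cube.
  y = -2: RHS = -180 is not a perfect cube.
  y = 3: RHS = 590 is not a perfect cube.
  y = -3: RHS = -598 is not a perfect cube.
Continuing the search up to |y| = 45 finds no solutions either.
No (x, y) in the scanned range satisfies the equation.

No integer solutions with |y| ≤ 45.


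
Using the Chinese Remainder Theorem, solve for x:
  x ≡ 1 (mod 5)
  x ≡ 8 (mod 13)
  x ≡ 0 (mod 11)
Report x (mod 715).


Moduli 5, 13, 11 are pairwise coprime; by CRT there is a unique solution modulo M = 5 · 13 · 11 = 715.
Solve pairwise, accumulating the modulus:
  Start with x ≡ 1 (mod 5).
  Combine with x ≡ 8 (mod 13): since gcd(5, 13) = 1, we get a unique residue mod 65.
    Write x = 1 + 5·t and substitute into x ≡ 8 (mod 13): 5·t ≡ 8 − 1 = 7 (mod 13).
    The inverse of 5 mod 13 is 8 (since 5·8 = 40 = 3·13 + 1), so t ≡ 8·7 = 56 ≡ 4 (mod 13).
    Then x = 1 + 5·4 = 21, valid modulo lcm(5, 13) = 65: x ≡ 21 (mod 65).
  Combine with x ≡ 0 (mod 11): since gcd(65, 11) = 1, we get a unique residue mod 715.
    Write x = 21 + 65·t and substitute into x ≡ 0 (mod 11): 65·t ≡ 0 − 21 = -21 (mod 11).
    Reduce coefficients mod 11: 10·t ≡ 1 (mod 11).
    The inverse of 10 mod 11 is 10 (since 10·10 = 100 = 9·11 + 1), so t ≡ 10·1 = 10 ≡ 10 (mod 11).
    Then x = 21 + 65·10 = 671, valid modulo lcm(65, 11) = 715: x ≡ 671 (mod 715).
Verify: 671 mod 5 = 1 ✓, 671 mod 13 = 8 ✓, 671 mod 11 = 0 ✓.

x ≡ 671 (mod 715).
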